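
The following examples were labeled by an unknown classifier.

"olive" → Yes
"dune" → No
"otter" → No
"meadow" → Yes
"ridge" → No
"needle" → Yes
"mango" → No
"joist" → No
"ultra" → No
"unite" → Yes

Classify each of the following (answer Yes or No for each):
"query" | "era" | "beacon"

No, No, Yes

The distinguishing property — has ≥ 3 vowels — holds for all the 'Yes' cases and none of the 'No' cases.
"query": 2 vowels — doesn't match, so No.
"era": 2 vowels — doesn't match, so No.
"beacon": 3 vowels — matches, so Yes.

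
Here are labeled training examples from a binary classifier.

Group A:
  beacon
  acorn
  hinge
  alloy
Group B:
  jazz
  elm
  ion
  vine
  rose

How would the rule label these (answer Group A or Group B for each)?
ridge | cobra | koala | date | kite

The classifier is using: length ≥ 5.

Group A, Group A, Group A, Group B, Group B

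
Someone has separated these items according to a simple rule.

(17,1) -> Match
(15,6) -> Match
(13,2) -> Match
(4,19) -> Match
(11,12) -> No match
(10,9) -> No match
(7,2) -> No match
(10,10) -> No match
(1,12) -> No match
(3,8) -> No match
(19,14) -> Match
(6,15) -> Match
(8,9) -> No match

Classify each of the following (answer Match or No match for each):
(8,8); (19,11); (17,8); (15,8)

Rule: max ≥ 13. This holds for each 'Match' example and fails for each 'No match' one.
(8,8) → max 8 → No match.
(19,11) → max 19 → Match.
(17,8) → max 17 → Match.
(15,8) → max 15 → Match.

No match, Match, Match, Match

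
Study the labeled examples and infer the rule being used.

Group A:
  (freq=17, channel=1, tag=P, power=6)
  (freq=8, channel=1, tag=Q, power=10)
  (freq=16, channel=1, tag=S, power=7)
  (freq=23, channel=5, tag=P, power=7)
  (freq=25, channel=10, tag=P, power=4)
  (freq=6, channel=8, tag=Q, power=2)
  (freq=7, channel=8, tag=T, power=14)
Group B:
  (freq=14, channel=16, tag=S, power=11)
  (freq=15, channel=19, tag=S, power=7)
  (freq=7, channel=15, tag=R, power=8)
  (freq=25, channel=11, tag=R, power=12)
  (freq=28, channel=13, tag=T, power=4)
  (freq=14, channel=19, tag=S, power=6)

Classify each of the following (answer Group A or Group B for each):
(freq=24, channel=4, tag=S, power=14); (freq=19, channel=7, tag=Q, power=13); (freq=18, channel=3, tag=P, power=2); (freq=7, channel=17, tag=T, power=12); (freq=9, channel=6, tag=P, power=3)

Group A, Group A, Group A, Group B, Group A

A rule that fits every label: channel ≤ 10 — true of each 'Group A' example, false of each 'Group B' one.
(freq=24, channel=4, tag=S, power=14) → channel = 4 → Group A. (freq=19, channel=7, tag=Q, power=13) → channel = 7 → Group A. (freq=18, channel=3, tag=P, power=2) → channel = 3 → Group A. (freq=7, channel=17, tag=T, power=12) → channel = 17 → Group B. (freq=9, channel=6, tag=P, power=3) → channel = 6 → Group A.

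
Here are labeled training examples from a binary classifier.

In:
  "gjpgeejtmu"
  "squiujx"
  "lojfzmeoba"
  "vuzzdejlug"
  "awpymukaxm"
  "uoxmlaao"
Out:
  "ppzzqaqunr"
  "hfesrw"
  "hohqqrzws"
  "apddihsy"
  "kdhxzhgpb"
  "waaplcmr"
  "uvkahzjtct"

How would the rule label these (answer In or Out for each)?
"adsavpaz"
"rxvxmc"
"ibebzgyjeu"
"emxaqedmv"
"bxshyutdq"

In, Out, In, In, Out

The pattern is that an item is 'In' exactly when: has ≥ 3 vowels.
"adsavpaz": In (3 vowels).
"rxvxmc": Out (0 vowels).
"ibebzgyjeu": In (4 vowels).
"emxaqedmv": In (3 vowels).
"bxshyutdq": Out (1 vowel).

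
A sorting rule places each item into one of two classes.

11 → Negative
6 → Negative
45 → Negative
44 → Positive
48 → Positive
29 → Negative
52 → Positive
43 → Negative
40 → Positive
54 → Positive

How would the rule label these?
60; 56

The simplest hypothesis consistent with all the labels is: even AND at least 11.
Positive: 60, since 60 is even, 60 ≥ 11. Positive: 56, since 56 is even, 56 ≥ 11.

Positive, Positive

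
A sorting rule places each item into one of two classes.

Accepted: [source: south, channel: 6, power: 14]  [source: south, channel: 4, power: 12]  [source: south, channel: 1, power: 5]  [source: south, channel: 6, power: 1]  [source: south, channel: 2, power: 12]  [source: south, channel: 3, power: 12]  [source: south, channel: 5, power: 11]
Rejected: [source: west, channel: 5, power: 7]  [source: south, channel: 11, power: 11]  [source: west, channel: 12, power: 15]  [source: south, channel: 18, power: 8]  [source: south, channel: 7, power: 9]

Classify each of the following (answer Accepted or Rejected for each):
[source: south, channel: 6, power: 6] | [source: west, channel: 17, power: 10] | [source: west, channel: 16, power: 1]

Every 'Accepted' example satisfies: source is south AND channel ≤ 6. None of the 'Rejected' examples do.

Accepted, Rejected, Rejected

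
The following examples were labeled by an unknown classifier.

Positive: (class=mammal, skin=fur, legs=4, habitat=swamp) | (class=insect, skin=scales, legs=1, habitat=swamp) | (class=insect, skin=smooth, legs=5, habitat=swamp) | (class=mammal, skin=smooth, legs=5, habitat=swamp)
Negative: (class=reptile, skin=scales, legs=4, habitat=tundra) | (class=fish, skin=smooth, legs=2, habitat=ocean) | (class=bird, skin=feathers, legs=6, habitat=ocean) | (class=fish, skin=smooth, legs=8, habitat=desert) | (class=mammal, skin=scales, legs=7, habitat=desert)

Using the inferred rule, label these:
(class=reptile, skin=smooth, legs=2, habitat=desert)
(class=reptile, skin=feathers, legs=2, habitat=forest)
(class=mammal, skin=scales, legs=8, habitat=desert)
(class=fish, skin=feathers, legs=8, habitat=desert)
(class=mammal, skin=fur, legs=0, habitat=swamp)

Negative, Negative, Negative, Negative, Positive

Comparing the two groups points to one rule — habitat is swamp.
(class=reptile, skin=smooth, legs=2, habitat=desert): Negative (habitat is desert).
(class=reptile, skin=feathers, legs=2, habitat=forest): Negative (habitat is forest).
(class=mammal, skin=scales, legs=8, habitat=desert): Negative (habitat is desert).
(class=fish, skin=feathers, legs=8, habitat=desert): Negative (habitat is desert).
(class=mammal, skin=fur, legs=0, habitat=swamp): Positive (habitat is swamp).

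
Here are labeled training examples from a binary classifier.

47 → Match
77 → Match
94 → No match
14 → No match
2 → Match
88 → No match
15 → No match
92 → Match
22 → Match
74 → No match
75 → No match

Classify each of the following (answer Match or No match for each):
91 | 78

Every 'Match' example satisfies: ≡ 2 (mod 5). None of the 'No match' examples do.
91: No match (91 mod 5 = 1). 78: No match (78 mod 5 = 3).

No match, No match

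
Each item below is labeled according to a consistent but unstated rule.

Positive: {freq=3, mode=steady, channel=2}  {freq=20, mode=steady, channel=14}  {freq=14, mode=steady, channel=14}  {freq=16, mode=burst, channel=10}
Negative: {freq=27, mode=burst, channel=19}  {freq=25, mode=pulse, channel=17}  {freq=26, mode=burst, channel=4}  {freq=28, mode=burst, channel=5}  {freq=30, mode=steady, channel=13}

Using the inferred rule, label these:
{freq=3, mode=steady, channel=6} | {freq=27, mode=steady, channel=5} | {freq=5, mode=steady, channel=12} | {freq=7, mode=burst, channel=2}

A rule that fits every label: freq ≤ 20 — true of each 'Positive' example, false of each 'Negative' one.

Positive, Negative, Positive, Positive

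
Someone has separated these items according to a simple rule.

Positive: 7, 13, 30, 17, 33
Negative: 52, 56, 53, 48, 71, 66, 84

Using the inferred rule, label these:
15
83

The classifier is using: at most 33.

Positive, Negative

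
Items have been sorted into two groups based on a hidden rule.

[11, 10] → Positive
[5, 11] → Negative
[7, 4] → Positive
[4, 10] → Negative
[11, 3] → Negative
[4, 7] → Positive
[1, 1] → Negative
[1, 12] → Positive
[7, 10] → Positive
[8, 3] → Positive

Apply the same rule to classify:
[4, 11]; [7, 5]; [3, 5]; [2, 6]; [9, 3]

Positive, Negative, Negative, Negative, Negative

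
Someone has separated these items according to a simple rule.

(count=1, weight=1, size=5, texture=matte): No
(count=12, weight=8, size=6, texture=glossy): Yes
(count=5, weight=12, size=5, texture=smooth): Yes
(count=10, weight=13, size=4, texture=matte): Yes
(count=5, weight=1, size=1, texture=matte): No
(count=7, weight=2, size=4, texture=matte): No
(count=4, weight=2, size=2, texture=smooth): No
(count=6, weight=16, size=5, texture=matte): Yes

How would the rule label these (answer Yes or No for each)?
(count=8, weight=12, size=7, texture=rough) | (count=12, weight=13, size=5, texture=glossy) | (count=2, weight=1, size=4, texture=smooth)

The common property of the 'Yes' items is: weight ≥ 8. No 'No' item has it.
(count=8, weight=12, size=7, texture=rough): weight = 12, checks out → Yes. (count=12, weight=13, size=5, texture=glossy): weight = 13, checks out → Yes. (count=2, weight=1, size=4, texture=smooth): weight = 1, doesn't qualify → No.

Yes, Yes, No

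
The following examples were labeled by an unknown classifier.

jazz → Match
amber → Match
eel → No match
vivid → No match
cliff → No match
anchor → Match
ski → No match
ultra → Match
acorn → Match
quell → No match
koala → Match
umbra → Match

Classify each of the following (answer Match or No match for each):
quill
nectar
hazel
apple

Checking candidate rules against both groups, what survives is: contains 'a'.
No match: quill, since no 'a'.
Match: nectar, since has 'a'.
Match: hazel, since has 'a'.
Match: apple, since has 'a'.

No match, Match, Match, Match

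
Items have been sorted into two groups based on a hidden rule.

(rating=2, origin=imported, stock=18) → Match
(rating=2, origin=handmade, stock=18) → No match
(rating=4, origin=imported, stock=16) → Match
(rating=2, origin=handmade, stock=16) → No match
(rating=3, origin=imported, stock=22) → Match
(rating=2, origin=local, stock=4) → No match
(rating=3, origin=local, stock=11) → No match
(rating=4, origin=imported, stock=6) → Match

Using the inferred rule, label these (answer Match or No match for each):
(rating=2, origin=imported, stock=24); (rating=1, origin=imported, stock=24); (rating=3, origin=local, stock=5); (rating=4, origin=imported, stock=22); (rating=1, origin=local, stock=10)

Looking at the examples, the only property every 'Match' case has and every 'No match' case lacks is: origin is imported.
(rating=2, origin=imported, stock=24): Match (origin is imported).
(rating=1, origin=imported, stock=24): Match (origin is imported).
(rating=3, origin=local, stock=5): No match (origin is local).
(rating=4, origin=imported, stock=22): Match (origin is imported).
(rating=1, origin=local, stock=10): No match (origin is local).

Match, Match, No match, Match, No match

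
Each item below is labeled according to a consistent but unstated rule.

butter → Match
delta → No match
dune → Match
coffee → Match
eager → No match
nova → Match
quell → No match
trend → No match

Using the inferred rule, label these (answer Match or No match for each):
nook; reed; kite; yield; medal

Match, Match, Match, No match, No match

A rule that fits every label: even length — true of each 'Match' example, false of each 'No match' one.
nook: Match (length 4). reed: Match (length 4). kite: Match (length 4). yield: No match (length 5). medal: No match (length 5).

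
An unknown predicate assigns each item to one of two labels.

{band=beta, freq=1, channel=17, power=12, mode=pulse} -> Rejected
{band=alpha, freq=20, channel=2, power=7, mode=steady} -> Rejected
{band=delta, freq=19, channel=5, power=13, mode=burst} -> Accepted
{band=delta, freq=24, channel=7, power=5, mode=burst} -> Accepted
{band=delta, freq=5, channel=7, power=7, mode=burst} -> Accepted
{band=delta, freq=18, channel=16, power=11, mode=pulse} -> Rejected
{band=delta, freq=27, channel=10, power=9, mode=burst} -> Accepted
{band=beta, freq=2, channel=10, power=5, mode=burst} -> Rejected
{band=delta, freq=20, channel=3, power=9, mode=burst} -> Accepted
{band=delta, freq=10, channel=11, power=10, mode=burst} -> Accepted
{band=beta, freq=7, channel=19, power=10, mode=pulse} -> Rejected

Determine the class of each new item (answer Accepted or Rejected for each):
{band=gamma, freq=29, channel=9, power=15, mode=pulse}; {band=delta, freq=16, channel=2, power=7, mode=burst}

The simplest hypothesis consistent with all the labels is: mode is burst AND band is delta.
{band=gamma, freq=29, channel=9, power=15, mode=pulse}: mode is pulse, band is gamma, does not fit → Rejected.
{band=delta, freq=16, channel=2, power=7, mode=burst}: mode is burst, band is delta, checks out → Accepted.

Rejected, Accepted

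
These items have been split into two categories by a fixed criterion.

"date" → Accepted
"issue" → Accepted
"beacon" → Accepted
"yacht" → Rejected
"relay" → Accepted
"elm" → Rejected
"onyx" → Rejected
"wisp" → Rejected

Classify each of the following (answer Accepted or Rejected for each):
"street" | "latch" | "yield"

All 'Accepted' examples share one property — has ≥ 2 vowels — and every 'Rejected' example lacks it.
"street": 2 vowels — fits, so Accepted. "latch": 1 vowel — does not fit, so Rejected. "yield": 2 vowels — fits, so Accepted.

Accepted, Rejected, Accepted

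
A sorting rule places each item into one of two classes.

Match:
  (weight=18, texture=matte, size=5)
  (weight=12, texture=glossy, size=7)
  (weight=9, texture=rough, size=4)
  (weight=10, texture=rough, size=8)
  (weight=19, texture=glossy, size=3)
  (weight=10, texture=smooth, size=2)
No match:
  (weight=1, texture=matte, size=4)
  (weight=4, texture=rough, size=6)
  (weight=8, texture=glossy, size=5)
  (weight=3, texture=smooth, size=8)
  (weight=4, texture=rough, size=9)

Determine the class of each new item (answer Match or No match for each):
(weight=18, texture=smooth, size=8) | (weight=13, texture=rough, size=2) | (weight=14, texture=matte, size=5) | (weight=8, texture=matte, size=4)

Match, Match, Match, No match

One predicate separates the groups cleanly: weight ≥ 9.
(weight=18, texture=smooth, size=8) — weight = 18, hence Match.
(weight=13, texture=rough, size=2) — weight = 13, hence Match.
(weight=14, texture=matte, size=5) — weight = 14, hence Match.
(weight=8, texture=matte, size=4) — weight = 8, hence No match.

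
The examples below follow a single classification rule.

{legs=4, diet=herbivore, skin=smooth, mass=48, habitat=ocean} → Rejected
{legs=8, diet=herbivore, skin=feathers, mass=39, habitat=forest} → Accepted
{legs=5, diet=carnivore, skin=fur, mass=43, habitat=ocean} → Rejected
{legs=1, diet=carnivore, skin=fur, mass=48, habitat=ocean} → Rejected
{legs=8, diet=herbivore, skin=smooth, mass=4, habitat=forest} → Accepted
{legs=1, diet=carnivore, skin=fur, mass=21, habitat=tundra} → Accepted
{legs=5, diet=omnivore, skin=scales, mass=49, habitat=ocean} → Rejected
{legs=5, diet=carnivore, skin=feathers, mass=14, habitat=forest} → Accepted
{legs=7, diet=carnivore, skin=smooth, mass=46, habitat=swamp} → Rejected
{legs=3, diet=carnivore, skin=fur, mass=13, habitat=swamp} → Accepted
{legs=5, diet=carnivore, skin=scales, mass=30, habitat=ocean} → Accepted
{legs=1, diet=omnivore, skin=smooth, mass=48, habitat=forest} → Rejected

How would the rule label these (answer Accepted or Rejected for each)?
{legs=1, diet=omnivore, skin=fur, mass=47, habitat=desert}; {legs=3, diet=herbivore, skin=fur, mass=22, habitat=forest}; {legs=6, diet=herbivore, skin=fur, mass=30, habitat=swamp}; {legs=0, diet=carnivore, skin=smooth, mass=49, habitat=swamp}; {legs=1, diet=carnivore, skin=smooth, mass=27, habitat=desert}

Rejected, Accepted, Accepted, Rejected, Accepted

The rule appears to be: mass ≤ 39.
{legs=1, diet=omnivore, skin=fur, mass=47, habitat=desert}: Rejected (mass = 47). {legs=3, diet=herbivore, skin=fur, mass=22, habitat=forest}: Accepted (mass = 22). {legs=6, diet=herbivore, skin=fur, mass=30, habitat=swamp}: Accepted (mass = 30). {legs=0, diet=carnivore, skin=smooth, mass=49, habitat=swamp}: Rejected (mass = 49). {legs=1, diet=carnivore, skin=smooth, mass=27, habitat=desert}: Accepted (mass = 27).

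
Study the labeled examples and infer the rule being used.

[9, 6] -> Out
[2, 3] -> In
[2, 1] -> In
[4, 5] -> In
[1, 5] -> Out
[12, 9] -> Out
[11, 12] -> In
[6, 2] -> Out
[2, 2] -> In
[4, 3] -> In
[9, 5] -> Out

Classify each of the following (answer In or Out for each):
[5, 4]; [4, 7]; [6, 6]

A rule that fits every label: |first − second| ≤ 1 — true of each 'In' example, false of each 'Out' one.
[5, 4]: |5−4| = 1 — fits, so In. [4, 7]: |4−7| = 3 — doesn't match, so Out. [6, 6]: |6−6| = 0 — fits, so In.

In, Out, In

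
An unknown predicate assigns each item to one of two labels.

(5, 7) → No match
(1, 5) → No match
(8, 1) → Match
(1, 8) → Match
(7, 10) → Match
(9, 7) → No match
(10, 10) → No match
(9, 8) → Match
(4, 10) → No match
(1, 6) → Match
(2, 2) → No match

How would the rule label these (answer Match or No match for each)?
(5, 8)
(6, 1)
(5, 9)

Match, Match, No match

The pattern is that an item is 'Match' exactly when: sum is odd.
(5, 8): Match (5+8 = 13).
(6, 1): Match (6+1 = 7).
(5, 9): No match (5+9 = 14).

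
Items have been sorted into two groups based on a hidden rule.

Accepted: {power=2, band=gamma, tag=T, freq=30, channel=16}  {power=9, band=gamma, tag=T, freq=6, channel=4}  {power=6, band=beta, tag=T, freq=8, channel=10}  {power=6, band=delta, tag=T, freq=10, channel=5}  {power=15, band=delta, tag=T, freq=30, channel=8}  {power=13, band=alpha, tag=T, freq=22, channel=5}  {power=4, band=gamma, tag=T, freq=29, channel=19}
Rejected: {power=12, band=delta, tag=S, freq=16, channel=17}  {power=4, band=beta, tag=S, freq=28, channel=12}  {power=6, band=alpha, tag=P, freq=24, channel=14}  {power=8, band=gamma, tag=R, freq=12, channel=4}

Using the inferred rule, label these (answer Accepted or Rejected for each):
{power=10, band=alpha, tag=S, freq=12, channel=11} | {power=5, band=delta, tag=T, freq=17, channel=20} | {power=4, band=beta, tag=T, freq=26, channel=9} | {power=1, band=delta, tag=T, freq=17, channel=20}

Rejected, Accepted, Accepted, Accepted

The pattern is that an item is 'Accepted' exactly when: tag is T.
{power=10, band=alpha, tag=S, freq=12, channel=11} — tag is S, hence Rejected.
{power=5, band=delta, tag=T, freq=17, channel=20} — tag is T, hence Accepted.
{power=4, band=beta, tag=T, freq=26, channel=9} — tag is T, hence Accepted.
{power=1, band=delta, tag=T, freq=17, channel=20} — tag is T, hence Accepted.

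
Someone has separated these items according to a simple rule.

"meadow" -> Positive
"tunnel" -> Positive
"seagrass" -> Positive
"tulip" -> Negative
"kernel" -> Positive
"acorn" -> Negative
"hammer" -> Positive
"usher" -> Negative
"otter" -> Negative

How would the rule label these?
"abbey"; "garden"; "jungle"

'Positive' ⟺ even length.
"abbey": length 5 — doesn't qualify, so Negative. "garden": length 6 — fits, so Positive. "jungle": length 6 — fits, so Positive.

Negative, Positive, Positive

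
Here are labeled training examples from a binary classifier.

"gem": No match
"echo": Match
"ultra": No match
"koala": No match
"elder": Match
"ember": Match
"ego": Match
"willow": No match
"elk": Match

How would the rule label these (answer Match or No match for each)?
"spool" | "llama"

All 'Match' examples share one property — starts with 'e' — and every 'No match' example lacks it.
No match: "spool", since starts with 's'. No match: "llama", since starts with 'l'.

No match, No match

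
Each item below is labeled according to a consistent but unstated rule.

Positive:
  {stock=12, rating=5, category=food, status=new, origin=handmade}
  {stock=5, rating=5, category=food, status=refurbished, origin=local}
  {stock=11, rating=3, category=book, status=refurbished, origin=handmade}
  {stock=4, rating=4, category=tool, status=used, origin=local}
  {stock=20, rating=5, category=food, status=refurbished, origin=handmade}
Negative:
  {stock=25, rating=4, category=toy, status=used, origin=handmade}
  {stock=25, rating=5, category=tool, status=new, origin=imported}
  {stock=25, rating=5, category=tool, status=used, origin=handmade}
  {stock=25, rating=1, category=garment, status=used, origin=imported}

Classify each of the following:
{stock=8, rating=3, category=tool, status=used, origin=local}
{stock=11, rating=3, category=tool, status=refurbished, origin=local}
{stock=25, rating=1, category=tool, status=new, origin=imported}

Positive, Positive, Negative

The distinguishing property — stock ≤ 20 — holds for all the 'Positive' cases and none of the 'Negative' cases.
{stock=8, rating=3, category=tool, status=used, origin=local}: stock = 8, satisfies this → Positive. {stock=11, rating=3, category=tool, status=refurbished, origin=local}: stock = 11, satisfies this → Positive. {stock=25, rating=1, category=tool, status=new, origin=imported}: stock = 25, does not satisfy this → Negative.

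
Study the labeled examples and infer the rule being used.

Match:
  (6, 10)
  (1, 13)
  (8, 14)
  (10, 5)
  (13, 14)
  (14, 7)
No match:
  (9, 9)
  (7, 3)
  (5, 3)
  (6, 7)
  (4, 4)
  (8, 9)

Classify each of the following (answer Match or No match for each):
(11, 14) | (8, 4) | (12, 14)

Match, No match, Match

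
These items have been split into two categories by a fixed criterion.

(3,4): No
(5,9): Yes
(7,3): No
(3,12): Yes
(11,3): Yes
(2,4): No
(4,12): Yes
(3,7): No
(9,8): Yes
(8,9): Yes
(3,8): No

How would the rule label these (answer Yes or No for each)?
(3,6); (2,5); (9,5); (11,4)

No, No, Yes, Yes

The classifier is using: sum ≥ 14.
(3,6): 3+6 = 9, doesn't qualify → No. (2,5): 2+5 = 7, doesn't qualify → No. (9,5): 9+5 = 14, passes → Yes. (11,4): 11+4 = 15, passes → Yes.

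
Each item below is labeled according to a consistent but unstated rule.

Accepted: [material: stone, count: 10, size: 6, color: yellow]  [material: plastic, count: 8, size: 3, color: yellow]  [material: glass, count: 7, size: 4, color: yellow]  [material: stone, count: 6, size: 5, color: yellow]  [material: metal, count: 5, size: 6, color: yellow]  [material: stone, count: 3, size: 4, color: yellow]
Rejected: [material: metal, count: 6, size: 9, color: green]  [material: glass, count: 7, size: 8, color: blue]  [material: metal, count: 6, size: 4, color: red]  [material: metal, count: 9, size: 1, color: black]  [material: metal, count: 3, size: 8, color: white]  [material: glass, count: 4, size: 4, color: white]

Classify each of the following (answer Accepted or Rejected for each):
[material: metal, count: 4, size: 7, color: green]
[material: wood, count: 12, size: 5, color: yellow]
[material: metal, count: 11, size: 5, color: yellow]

Rejected, Accepted, Accepted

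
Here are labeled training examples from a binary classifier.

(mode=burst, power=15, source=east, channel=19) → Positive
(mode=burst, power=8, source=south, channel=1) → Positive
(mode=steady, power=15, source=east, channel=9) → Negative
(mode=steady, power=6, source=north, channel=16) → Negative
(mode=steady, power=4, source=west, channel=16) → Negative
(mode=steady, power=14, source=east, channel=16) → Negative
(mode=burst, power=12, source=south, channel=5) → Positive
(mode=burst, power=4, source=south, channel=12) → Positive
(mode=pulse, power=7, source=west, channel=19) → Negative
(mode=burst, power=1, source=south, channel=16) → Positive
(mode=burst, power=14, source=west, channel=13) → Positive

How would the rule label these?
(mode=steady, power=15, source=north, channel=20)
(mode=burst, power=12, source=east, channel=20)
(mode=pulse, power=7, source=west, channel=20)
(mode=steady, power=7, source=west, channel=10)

The classifier is using: mode is burst.
(mode=steady, power=15, source=north, channel=20): Negative (mode is steady).
(mode=burst, power=12, source=east, channel=20): Positive (mode is burst).
(mode=pulse, power=7, source=west, channel=20): Negative (mode is pulse).
(mode=steady, power=7, source=west, channel=10): Negative (mode is steady).

Negative, Positive, Negative, Negative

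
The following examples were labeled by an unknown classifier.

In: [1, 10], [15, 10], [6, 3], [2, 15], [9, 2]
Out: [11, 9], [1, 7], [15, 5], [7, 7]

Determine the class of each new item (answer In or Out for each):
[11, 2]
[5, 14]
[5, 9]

The common property of the 'In' items is: sum is odd. No 'Out' item has it.
[11, 2]: 11+2 = 13, checks out → In.
[5, 14]: 5+14 = 19, checks out → In.
[5, 9]: 5+9 = 14, fails the rule → Out.

In, In, Out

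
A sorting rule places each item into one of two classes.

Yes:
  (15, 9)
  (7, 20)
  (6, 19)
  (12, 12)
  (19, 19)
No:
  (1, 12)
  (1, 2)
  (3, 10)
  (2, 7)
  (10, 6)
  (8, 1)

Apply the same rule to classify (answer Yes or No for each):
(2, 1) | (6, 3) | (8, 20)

A rule that fits every label: sum ≥ 24 — true of each 'Yes' example, false of each 'No' one.
(2, 1) — 2+1 = 3, hence No. (6, 3) — 6+3 = 9, hence No. (8, 20) — 8+20 = 28, hence Yes.

No, No, Yes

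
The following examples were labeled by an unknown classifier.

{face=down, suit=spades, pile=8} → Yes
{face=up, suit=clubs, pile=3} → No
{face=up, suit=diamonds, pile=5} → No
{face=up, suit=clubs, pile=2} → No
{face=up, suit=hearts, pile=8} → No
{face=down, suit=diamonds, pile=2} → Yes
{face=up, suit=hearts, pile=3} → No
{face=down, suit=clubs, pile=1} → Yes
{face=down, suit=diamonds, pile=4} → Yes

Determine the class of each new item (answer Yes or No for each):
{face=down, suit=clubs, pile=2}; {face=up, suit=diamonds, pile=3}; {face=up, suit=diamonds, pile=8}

Every 'Yes' example satisfies: face is down. None of the 'No' examples do.
{face=down, suit=clubs, pile=2}: Yes (face is down). {face=up, suit=diamonds, pile=3}: No (face is up). {face=up, suit=diamonds, pile=8}: No (face is up).

Yes, No, No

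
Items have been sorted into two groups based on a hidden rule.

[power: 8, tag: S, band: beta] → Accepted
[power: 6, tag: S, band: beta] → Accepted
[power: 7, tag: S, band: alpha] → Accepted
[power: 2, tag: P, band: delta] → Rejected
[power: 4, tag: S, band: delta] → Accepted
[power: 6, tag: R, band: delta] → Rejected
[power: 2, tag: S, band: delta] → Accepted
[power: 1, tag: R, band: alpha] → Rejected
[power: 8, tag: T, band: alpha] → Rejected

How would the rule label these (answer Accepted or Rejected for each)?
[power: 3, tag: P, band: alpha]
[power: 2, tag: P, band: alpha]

A rule that fits every label: tag is S — true of each 'Accepted' example, false of each 'Rejected' one.
Rejected: [power: 3, tag: P, band: alpha], since tag is P.
Rejected: [power: 2, tag: P, band: alpha], since tag is P.

Rejected, Rejected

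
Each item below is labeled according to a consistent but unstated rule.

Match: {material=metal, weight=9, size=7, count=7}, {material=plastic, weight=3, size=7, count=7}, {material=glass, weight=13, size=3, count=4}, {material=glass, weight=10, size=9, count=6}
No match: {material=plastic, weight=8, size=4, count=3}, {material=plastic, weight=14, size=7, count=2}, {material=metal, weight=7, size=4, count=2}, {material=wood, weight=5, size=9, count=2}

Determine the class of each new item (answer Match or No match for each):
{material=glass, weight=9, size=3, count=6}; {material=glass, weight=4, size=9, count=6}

The rule appears to be: count ≥ 4.

Match, Match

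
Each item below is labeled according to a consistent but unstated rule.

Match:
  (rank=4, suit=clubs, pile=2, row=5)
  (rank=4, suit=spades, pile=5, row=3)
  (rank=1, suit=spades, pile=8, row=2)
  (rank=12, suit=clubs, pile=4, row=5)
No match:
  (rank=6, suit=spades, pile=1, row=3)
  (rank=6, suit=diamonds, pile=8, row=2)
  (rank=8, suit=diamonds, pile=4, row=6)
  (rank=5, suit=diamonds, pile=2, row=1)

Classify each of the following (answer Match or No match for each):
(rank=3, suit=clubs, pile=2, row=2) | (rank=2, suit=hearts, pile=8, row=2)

Match, Match

One predicate separates the groups cleanly: suit is clubs OR rank ≤ 4.
Match: (rank=3, suit=clubs, pile=2, row=2), since suit is clubs, rank = 3. Match: (rank=2, suit=hearts, pile=8, row=2), since suit is hearts, rank = 2.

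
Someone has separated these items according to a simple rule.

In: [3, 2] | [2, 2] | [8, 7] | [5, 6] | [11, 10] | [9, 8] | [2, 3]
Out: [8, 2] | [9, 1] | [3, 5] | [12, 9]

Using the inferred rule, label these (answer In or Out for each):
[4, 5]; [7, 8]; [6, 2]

The simplest hypothesis consistent with all the labels is: |first − second| ≤ 1.
[4, 5] — |4−5| = 1, hence In. [7, 8] — |7−8| = 1, hence In. [6, 2] — |6−2| = 4, hence Out.

In, In, Out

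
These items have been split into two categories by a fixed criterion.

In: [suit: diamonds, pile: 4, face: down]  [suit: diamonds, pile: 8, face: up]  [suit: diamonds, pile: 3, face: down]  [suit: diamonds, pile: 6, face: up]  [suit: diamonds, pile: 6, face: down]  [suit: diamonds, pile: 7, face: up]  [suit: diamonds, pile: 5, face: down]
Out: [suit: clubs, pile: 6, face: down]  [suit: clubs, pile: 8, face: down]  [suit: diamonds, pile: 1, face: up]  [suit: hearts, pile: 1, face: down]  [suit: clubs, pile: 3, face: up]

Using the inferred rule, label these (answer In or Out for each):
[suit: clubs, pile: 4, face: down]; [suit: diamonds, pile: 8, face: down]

Out, In

The rule appears to be: suit is diamonds AND pile ≥ 3.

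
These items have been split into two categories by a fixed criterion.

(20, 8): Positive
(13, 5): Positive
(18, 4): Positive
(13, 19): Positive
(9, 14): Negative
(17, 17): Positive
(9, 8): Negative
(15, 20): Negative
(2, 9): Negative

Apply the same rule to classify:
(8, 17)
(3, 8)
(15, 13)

Looking at the examples, the only property every 'Positive' case has and every 'Negative' case lacks is: sum is even.

Negative, Negative, Positive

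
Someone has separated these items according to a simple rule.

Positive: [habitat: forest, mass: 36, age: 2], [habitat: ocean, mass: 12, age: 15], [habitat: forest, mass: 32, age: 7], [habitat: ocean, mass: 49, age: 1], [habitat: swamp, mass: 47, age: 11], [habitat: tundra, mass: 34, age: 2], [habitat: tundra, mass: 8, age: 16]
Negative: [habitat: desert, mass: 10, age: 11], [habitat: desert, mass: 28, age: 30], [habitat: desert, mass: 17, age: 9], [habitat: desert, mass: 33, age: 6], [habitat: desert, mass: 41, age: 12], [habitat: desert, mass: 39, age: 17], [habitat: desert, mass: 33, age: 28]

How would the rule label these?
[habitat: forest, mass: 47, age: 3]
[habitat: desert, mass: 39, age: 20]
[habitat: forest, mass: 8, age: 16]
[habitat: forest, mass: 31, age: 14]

The pattern is that an item is 'Positive' exactly when: habitat is not desert.
[habitat: forest, mass: 47, age: 3]: Positive (habitat is forest).
[habitat: desert, mass: 39, age: 20]: Negative (habitat is desert).
[habitat: forest, mass: 8, age: 16]: Positive (habitat is forest).
[habitat: forest, mass: 31, age: 14]: Positive (habitat is forest).

Positive, Negative, Positive, Positive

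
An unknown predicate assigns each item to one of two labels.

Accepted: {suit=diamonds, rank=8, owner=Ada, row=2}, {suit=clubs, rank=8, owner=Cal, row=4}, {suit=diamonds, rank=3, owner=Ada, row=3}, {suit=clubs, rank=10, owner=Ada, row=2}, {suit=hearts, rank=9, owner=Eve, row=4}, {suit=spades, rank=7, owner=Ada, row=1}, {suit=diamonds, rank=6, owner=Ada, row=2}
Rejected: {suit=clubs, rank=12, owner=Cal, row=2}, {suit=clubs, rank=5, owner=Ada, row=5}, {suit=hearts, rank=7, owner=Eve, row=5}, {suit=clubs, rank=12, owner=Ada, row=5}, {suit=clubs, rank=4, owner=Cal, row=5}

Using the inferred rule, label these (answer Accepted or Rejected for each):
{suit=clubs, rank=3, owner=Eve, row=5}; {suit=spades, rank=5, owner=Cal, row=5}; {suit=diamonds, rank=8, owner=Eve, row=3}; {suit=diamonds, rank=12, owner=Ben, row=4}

Rejected, Rejected, Accepted, Rejected

Every 'Accepted' example satisfies: row ≤ 4 AND rank ≤ 10. None of the 'Rejected' examples do.
Rejected: {suit=clubs, rank=3, owner=Eve, row=5}, since row = 5, rank = 3. Rejected: {suit=spades, rank=5, owner=Cal, row=5}, since row = 5, rank = 5. Accepted: {suit=diamonds, rank=8, owner=Eve, row=3}, since row = 3, rank = 8. Rejected: {suit=diamonds, rank=12, owner=Ben, row=4}, since row = 4, rank = 12.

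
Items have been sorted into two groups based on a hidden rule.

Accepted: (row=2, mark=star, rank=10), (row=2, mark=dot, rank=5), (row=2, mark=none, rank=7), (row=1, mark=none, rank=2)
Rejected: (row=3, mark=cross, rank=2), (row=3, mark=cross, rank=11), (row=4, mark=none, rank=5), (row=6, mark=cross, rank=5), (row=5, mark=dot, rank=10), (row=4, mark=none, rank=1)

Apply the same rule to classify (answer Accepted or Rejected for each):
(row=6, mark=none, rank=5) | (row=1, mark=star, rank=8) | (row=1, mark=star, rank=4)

Rejected, Accepted, Accepted

The distinguishing property — row ≤ 2 — holds for all the 'Accepted' cases and none of the 'Rejected' cases.
(row=6, mark=none, rank=5) — row = 6, hence Rejected. (row=1, mark=star, rank=8) — row = 1, hence Accepted. (row=1, mark=star, rank=4) — row = 1, hence Accepted.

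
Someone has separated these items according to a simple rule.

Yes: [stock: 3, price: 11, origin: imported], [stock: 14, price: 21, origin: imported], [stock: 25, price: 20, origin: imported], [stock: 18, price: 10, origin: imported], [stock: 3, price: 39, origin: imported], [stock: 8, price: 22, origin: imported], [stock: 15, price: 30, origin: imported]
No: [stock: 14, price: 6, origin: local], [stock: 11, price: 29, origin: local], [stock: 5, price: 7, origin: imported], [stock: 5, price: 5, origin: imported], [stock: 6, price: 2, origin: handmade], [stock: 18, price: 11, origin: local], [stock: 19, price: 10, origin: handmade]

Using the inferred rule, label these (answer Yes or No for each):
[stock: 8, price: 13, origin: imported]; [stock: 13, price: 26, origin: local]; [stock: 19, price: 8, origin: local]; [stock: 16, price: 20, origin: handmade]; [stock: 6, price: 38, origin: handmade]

Yes, No, No, No, No

All 'Yes' examples share one property — origin is imported AND price ≥ 10 — and every 'No' example lacks it.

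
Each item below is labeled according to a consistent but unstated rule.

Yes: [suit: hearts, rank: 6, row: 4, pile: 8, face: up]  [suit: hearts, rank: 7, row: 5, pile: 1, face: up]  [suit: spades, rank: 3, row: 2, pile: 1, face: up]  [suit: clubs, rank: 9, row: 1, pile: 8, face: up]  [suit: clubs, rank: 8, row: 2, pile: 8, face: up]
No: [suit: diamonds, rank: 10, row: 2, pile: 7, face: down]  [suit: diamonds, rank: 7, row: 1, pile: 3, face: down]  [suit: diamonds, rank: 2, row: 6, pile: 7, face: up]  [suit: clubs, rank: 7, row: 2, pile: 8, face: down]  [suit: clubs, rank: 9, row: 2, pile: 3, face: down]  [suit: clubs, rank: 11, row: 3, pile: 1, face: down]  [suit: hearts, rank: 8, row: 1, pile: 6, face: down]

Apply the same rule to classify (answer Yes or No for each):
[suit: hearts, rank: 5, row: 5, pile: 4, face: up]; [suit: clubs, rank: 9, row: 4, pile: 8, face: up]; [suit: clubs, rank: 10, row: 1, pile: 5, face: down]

Yes, Yes, No

The common property of the 'Yes' items is: face is up AND row ≤ 5. No 'No' item has it.
[suit: hearts, rank: 5, row: 5, pile: 4, face: up]: Yes (face is up, row = 5). [suit: clubs, rank: 9, row: 4, pile: 8, face: up]: Yes (face is up, row = 4). [suit: clubs, rank: 10, row: 1, pile: 5, face: down]: No (face is down, row = 1).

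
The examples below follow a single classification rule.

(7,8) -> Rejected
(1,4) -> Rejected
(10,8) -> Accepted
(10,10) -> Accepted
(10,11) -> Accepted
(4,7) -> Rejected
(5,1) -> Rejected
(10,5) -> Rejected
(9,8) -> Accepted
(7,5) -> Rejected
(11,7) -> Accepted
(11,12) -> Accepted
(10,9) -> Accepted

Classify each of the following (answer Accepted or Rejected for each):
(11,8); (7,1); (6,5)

All 'Accepted' examples share one property — sum ≥ 17 — and every 'Rejected' example lacks it.
(11,8) → 11+8 = 19 → Accepted.
(7,1) → 7+1 = 8 → Rejected.
(6,5) → 6+5 = 11 → Rejected.

Accepted, Rejected, Rejected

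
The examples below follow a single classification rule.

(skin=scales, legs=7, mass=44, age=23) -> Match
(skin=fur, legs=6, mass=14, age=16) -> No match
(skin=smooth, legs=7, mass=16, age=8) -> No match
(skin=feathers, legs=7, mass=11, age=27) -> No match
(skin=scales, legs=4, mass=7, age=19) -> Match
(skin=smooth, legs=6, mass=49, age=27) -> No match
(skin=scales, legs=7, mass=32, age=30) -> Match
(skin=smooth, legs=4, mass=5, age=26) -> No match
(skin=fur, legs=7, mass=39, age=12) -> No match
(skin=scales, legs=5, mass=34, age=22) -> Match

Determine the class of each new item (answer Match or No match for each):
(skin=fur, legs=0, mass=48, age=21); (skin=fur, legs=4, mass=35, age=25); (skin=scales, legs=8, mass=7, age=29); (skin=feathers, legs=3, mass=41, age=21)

No match, No match, Match, No match

The common property of the 'Match' items is: skin is scales. No 'No match' item has it.
(skin=fur, legs=0, mass=48, age=21): skin is fur, fails this test → No match. (skin=fur, legs=4, mass=35, age=25): skin is fur, fails this test → No match. (skin=scales, legs=8, mass=7, age=29): skin is scales, satisfies this → Match. (skin=feathers, legs=3, mass=41, age=21): skin is feathers, fails this test → No match.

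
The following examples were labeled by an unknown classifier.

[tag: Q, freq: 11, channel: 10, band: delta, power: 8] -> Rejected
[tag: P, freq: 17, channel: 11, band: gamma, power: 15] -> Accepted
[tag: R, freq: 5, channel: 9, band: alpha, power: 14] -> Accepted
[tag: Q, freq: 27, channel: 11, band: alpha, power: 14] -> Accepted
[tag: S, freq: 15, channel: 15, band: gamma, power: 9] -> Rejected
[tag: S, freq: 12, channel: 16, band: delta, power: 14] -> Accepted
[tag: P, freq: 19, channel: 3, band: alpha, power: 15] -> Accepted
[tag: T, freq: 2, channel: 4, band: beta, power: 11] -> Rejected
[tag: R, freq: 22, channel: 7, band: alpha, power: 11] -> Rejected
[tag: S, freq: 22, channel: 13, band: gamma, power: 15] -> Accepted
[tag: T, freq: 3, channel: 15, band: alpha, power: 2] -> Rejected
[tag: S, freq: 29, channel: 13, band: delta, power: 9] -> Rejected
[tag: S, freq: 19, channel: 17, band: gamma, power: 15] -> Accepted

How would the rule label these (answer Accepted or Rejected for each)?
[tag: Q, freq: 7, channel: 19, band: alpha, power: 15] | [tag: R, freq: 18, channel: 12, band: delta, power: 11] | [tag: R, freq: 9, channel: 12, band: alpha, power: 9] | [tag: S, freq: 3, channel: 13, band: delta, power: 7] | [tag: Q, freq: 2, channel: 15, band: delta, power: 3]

The classifier is using: power ≥ 14.
[tag: Q, freq: 7, channel: 19, band: alpha, power: 15]: power = 15 — checks out, so Accepted. [tag: R, freq: 18, channel: 12, band: delta, power: 11]: power = 11 — does not fit, so Rejected. [tag: R, freq: 9, channel: 12, band: alpha, power: 9]: power = 9 — does not fit, so Rejected. [tag: S, freq: 3, channel: 13, band: delta, power: 7]: power = 7 — does not fit, so Rejected. [tag: Q, freq: 2, channel: 15, band: delta, power: 3]: power = 3 — does not fit, so Rejected.

Accepted, Rejected, Rejected, Rejected, Rejected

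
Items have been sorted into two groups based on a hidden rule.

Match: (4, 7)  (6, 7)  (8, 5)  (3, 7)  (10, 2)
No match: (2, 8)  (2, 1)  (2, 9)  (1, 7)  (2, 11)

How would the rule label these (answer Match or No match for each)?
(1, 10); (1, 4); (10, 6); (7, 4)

Rule: first ≥ 3. This holds for each 'Match' example and fails for each 'No match' one.
(1, 10): first 1, fails this test → No match. (1, 4): first 1, fails this test → No match. (10, 6): first 10, has this property → Match. (7, 4): first 7, has this property → Match.

No match, No match, Match, Match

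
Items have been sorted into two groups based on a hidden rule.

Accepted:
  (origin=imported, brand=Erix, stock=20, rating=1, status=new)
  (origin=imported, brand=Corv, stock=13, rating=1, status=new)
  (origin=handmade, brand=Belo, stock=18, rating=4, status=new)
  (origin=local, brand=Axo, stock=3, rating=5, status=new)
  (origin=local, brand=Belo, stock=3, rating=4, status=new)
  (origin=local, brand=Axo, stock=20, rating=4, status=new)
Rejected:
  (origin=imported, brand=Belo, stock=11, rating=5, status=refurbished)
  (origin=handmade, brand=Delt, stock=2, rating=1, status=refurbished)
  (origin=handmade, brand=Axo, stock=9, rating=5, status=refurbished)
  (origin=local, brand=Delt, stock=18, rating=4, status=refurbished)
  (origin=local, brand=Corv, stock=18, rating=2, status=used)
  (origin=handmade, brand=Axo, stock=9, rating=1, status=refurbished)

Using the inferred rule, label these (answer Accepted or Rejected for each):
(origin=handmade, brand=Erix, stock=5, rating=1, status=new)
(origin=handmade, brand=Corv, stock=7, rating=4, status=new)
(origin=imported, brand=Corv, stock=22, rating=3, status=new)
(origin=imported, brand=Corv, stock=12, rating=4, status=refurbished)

Accepted, Accepted, Accepted, Rejected

The classifier is using: status is new.
(origin=handmade, brand=Erix, stock=5, rating=1, status=new) — status is new, hence Accepted. (origin=handmade, brand=Corv, stock=7, rating=4, status=new) — status is new, hence Accepted. (origin=imported, brand=Corv, stock=22, rating=3, status=new) — status is new, hence Accepted. (origin=imported, brand=Corv, stock=12, rating=4, status=refurbished) — status is refurbished, hence Rejected.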